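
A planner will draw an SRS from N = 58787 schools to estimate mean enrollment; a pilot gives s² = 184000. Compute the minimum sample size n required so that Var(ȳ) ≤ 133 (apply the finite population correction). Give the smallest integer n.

Without fpc, n₀ = s²/D = 184000/133 = 1383.4586.
With fpc, (1 − n/N)·s²/n ≤ D requires n ≥ n₀/(1 + n₀/N) = 1383.4586/(1 + 1383.4586/58787) = 1351.6497.
Rounding up, n = 1352.

1352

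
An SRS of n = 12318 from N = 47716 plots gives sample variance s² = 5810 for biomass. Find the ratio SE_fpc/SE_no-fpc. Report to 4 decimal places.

f = n/N = 12318/47716 = 0.25815240.
SE_no-fpc = √(s²/n) = 0.68678052; SE_fpc = √((1−f)s²/n) = 0.59152801.
Ratio = √(1−f) = 0.86130575.

0.8613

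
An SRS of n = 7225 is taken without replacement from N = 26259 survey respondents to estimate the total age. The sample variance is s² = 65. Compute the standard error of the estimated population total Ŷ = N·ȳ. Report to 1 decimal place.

2120.5

Var(Ŷ) = N²·Var(ȳ) = N²·(1 − n/N)·s²/n.
f = 7225/26259 = 0.27514376; Var(ȳ) = 0.72485624·65/7225 = 0.006521198.
Var(Ŷ) = 26259² · 0.006521198 = 4.4965948 × 10^6.
SE(Ŷ) = √(4.4965948 × 10^6) = 2120.5.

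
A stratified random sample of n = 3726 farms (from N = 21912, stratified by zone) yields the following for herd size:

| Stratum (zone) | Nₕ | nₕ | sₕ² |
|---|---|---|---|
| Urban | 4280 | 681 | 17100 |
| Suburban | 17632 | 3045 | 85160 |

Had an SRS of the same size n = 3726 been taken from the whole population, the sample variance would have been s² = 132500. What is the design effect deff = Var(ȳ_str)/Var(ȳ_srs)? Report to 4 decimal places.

Var(ȳ_str) = Σ Wₕ²(1−fₕ)sₕ²/nₕ with Wₕ = Nₕ/21912:
  Urban: (4280/21912)²·(1−681/4280)·17100/681 = 0.80558352
  Suburban: (17632/21912)²·(1−3045/17632)·85160/3045 = 14.981382
  → Var(ȳ_str) = 15.786966.
Var(ȳ_srs) = (1 − 3726/21912)·132500/3726 = 29.514008.
deff = 15.786966 / 29.514008 = 0.5349.

0.5349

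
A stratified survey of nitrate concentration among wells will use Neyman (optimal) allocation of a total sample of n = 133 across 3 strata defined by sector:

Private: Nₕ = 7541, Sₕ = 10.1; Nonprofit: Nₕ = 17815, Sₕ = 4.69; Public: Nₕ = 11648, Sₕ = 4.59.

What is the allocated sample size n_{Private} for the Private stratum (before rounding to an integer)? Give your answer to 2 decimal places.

47.52

Neyman allocation: nₕ = n·NₕSₕ / Σⱼ NⱼSⱼ.
Σ NⱼSⱼ = 7541·10.1 + 17815·4.69 + 11648·4.59 = 213180.77.
n_{Private} = 133·7541·10.1 / 213180.77 = 47.52.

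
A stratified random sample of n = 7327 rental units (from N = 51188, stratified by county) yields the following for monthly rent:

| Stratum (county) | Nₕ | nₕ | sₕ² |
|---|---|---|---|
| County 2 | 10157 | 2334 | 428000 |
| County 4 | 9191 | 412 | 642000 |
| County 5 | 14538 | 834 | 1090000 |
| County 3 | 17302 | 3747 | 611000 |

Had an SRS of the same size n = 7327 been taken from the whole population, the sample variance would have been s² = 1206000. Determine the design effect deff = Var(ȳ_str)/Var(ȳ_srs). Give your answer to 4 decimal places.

Var(ȳ_str) = Σ Wₕ²(1−fₕ)sₕ²/nₕ with Wₕ = Nₕ/51188:
  County 2: (10157/51188)²·(1−2334/10157)·428000/2334 = 5.5609037
  County 4: (9191/51188)²·(1−412/9191)·642000/412 = 47.98542
  County 5: (14538/51188)²·(1−834/14538)·1090000/834 = 99.374771
  County 3: (17302/51188)²·(1−3747/17302)·611000/3747 = 14.595434
  → Var(ȳ_str) = 167.51653.
Var(ȳ_srs) = (1 − 7327/51188)·1206000/7327 = 141.03649.
deff = 167.51653 / 141.03649 = 1.1878.

1.1878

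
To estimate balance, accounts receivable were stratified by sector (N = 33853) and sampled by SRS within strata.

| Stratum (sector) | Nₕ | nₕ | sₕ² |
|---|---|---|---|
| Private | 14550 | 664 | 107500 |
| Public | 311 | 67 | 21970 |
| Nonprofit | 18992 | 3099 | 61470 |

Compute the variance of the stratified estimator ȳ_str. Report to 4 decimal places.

Var(ȳ_str) = Σₕ Wₕ²(1 − fₕ)sₕ²/nₕ with Wₕ = Nₕ/N, N = 33853.
Private: Wₕ = 0.42979943; term = 0.42979943²·(1 − 0.04563574)·107500/664 = 28.542119.
Public: Wₕ = 0.00918678; term = 0.00918678²·(1 − 0.21543408)·21970/67 = 0.021712566.
Nonprofit: Wₕ = 0.56101379; term = 0.56101379²·(1 − 0.16317397)·61470/3099 = 5.2242494.
Sum = 33.788081.

33.7881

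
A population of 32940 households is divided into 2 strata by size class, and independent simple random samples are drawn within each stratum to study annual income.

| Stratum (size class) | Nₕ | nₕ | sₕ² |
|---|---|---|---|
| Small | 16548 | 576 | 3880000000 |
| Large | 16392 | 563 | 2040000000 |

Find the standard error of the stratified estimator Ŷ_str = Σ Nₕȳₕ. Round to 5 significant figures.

Var(Ŷ_str) = Σₕ Nₕ²(1 − fₕ)sₕ²/nₕ.
Small: 16548²·(1 − 576/16548)·3880000000/576 = 1.7803855 × 10^15.
Large: 16392²·(1 − 563/16392)·2040000000/563 = 9.4017175 × 10^14.
Sum = 2.7205573 × 10^15.
SE = √(2.7205573 × 10^15) = 5.2159 × 10^7.

5.2159 × 10^7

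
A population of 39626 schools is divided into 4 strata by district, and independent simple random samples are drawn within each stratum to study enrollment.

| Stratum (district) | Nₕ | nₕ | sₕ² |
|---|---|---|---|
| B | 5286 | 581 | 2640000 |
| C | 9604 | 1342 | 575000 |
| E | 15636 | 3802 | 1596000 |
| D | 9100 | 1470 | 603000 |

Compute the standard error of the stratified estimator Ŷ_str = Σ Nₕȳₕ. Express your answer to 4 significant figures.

Var(Ŷ_str) = Σₕ Nₕ²(1 − fₕ)sₕ²/nₕ.
B: 5286²·(1 − 581/5286)·2640000/581 = 1.130094 × 10^11.
C: 9604²·(1 − 1342/9604)·575000/1342 = 3.3997945 × 10^10.
E: 15636²·(1 − 3802/15636)·1596000/3802 = 7.7674417 × 10^10.
D: 9100²·(1 − 1470/9100)·603000/1470 = 2.84817 × 10^10.
Sum = 2.5316346 × 10^11.
SE = √(2.5316346 × 10^11) = 503200.

503200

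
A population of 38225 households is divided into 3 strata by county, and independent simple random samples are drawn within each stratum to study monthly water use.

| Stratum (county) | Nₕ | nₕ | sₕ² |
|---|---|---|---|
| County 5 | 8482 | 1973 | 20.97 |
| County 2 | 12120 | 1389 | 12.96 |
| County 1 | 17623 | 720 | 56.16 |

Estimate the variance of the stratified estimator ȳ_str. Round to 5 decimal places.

Var(ȳ_str) = Σₕ Wₕ²(1 − fₕ)sₕ²/nₕ with Wₕ = Nₕ/N, N = 38225.
County 5: Wₕ = 0.22189666; term = 0.22189666²·(1 − 0.23261023)·20.97/1973 = 4.0159555 × 10^-4.
County 2: Wₕ = 0.31706998; term = 0.31706998²·(1 − 0.11460396)·12.96/1389 = 8.3052093 × 10^-4.
County 1: Wₕ = 0.46103336; term = 0.46103336²·(1 − 0.04085570)·56.16/720 = 0.015901689.
Sum = 0.017133805.

0.01713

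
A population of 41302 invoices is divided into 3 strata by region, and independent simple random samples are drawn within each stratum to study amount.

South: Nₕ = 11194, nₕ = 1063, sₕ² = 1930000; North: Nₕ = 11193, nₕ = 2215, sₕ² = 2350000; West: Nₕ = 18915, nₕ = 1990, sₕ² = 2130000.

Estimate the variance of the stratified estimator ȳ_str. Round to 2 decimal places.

384.08

Var(ȳ_str) = Σₕ Wₕ²(1 − fₕ)sₕ²/nₕ with Wₕ = Nₕ/N, N = 41302.
South: Wₕ = 0.27102804; term = 0.27102804²·(1 − 0.09496159)·1930000/1063 = 120.7034.
North: Wₕ = 0.27100383; term = 0.27100383²·(1 − 0.19789154)·2350000/2215 = 62.49972.
West: Wₕ = 0.45796814; term = 0.45796814²·(1 − 0.10520751)·2130000/1990 = 200.87199.
Sum = 384.07511.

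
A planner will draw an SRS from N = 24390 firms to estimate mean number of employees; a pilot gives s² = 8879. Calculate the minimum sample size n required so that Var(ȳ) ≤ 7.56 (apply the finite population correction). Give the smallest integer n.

1121

Without fpc, n₀ = s²/D = 8879/7.56 = 1174.4709.
With fpc, (1 − n/N)·s²/n ≤ D requires n ≥ n₀/(1 + n₀/N) = 1174.4709/(1 + 1174.4709/24390) = 1120.5139.
Rounding up, n = 1121.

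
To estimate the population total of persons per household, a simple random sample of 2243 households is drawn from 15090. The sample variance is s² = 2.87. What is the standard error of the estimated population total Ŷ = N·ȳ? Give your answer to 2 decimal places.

Var(Ŷ) = N²·Var(ȳ) = N²·(1 − n/N)·s²/n.
f = 2243/15090 = 0.14864148; Var(ȳ) = 0.85135852·2.87/2243 = 0.0010893442.
Var(Ŷ) = 15090² · 0.0010893442 = 248052.5.
SE(Ŷ) = √(248052.5) = 498.05.

498.05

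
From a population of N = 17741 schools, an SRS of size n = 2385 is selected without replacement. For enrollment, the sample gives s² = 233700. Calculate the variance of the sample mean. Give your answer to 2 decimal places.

Under SRS without replacement, Var(ȳ) = (1 − f)·s²/n with f = n/N = 2385/17741 = 0.13443436.
Var(ȳ) = (1 − 0.13443436)·233700/2385 = 0.86556564·97.987421 = 84.814545.

84.81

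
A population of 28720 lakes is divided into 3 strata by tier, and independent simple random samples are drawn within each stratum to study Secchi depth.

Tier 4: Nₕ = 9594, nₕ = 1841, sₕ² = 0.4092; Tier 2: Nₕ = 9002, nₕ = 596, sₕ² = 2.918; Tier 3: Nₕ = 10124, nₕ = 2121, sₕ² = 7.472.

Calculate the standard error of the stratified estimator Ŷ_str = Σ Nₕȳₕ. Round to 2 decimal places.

820.03

Var(Ŷ_str) = Σₕ Nₕ²(1 − fₕ)sₕ²/nₕ.
Tier 4: 9594²·(1 − 1841/9594)·0.4092/1841 = 16532.987.
Tier 2: 9002²·(1 − 596/9002)·2.918/596 = 370482.26.
Tier 3: 10124²·(1 − 2121/10124)·7.472/2121 = 285431.01.
Sum = 672446.26.
SE = √(672446.26) = 820.03.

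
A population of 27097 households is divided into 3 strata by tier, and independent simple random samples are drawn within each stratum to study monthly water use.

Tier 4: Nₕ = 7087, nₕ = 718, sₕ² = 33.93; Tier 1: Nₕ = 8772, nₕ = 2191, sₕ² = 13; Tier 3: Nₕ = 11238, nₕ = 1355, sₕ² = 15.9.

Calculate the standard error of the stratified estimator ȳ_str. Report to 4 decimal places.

0.0717

Var(ȳ_str) = Σₕ Wₕ²(1 − fₕ)sₕ²/nₕ with Wₕ = Nₕ/N, N = 27097.
Tier 4: Wₕ = 0.26154187; term = 0.26154187²·(1 − 0.10131226)·33.93/718 = 0.0029050304.
Tier 1: Wₕ = 0.32372587; term = 0.32372587²·(1 − 0.24977200)·13/2191 = 4.6649723 × 10^-4.
Tier 3: Wₕ = 0.41473226; term = 0.41473226²·(1 − 0.12057306)·15.9/1355 = 0.001774979.
Sum = 0.0051465066.
SE = √(0.0051465066) = 0.0717.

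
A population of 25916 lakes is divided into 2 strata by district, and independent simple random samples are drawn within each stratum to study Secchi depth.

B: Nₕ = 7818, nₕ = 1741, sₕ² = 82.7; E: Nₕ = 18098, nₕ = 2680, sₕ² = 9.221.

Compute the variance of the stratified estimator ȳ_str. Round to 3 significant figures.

Var(ȳ_str) = Σₕ Wₕ²(1 − fₕ)sₕ²/nₕ with Wₕ = Nₕ/N, N = 25916.
B: Wₕ = 0.30166692; term = 0.30166692²·(1 − 0.22269123)·82.7/1741 = 0.003360127.
E: Wₕ = 0.69833308; term = 0.69833308²·(1 − 0.14808266)·9.221/2680 = 0.0014294399.
Sum = 0.0047895669.

0.00479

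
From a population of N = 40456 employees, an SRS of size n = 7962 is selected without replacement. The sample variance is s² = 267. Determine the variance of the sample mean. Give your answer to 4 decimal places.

Under SRS without replacement, Var(ȳ) = (1 − f)·s²/n with f = n/N = 7962/40456 = 0.19680641.
Var(ȳ) = (1 − 0.19680641)·267/7962 = 0.80319359·0.033534288 = 0.026934525.

0.0269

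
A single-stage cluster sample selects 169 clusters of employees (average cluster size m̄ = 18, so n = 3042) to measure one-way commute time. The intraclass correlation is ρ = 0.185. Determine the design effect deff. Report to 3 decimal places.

4.145

deff = 1 + (18 − 1)·0.185 = 1 + 3.145 = 4.145.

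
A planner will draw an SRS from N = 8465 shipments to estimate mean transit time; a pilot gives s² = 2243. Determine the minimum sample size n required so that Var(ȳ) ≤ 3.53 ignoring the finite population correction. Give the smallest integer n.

636

Without fpc, n₀ = s²/D = 2243/3.53 = 635.4108.
Rounding up, n = 636.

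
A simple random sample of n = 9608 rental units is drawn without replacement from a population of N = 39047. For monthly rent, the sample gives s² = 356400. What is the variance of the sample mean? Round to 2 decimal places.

27.97

Under SRS without replacement, Var(ȳ) = (1 − f)·s²/n with f = n/N = 9608/39047 = 0.24606244.
Var(ȳ) = (1 − 0.24606244)·356400/9608 = 0.75393756·37.094088 = 27.966626.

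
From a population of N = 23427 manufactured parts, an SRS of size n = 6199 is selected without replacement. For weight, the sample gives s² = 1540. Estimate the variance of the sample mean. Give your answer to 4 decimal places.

Under SRS without replacement, Var(ȳ) = (1 − f)·s²/n with f = n/N = 6199/23427 = 0.26460921.
Var(ȳ) = (1 − 0.26460921)·1540/6199 = 0.73539079·0.24842717 = 0.18269105.

0.1827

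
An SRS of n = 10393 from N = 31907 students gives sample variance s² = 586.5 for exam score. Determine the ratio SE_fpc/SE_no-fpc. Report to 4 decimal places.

0.8211

f = n/N = 10393/31907 = 0.32572790.
SE_no-fpc = √(s²/n) = 0.23755465; SE_fpc = √((1−f)s²/n) = 0.1950658.
Ratio = √(1−f) = 0.82114073.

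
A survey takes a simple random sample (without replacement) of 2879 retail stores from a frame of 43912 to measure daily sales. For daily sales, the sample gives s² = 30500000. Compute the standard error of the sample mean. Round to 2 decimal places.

Under SRS without replacement, Var(ȳ) = (1 − f)·s²/n with f = n/N = 2879/43912 = 0.06556294.
Var(ȳ) = (1 − 0.06556294)·30500000/2879 = 0.93443706·10593.956 = 9899.3853.
SE(ȳ) = √(9899.3853) = 99.50.

99.50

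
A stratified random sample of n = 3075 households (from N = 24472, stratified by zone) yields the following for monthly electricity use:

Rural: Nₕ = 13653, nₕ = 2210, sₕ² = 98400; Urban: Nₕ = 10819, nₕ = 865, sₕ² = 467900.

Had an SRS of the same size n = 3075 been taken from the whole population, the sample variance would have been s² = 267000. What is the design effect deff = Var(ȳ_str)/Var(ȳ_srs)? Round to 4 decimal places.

1.4342

Var(ȳ_str) = Σ Wₕ²(1−fₕ)sₕ²/nₕ with Wₕ = Nₕ/24472:
  Rural: (13653/24472)²·(1−2210/13653)·98400/2210 = 11.615339
  Urban: (10819/24472)²·(1−865/10819)·467900/865 = 97.270863
  → Var(ȳ_str) = 108.8862.
Var(ȳ_srs) = (1 − 3075/24472)·267000/3075 = 75.91884.
deff = 108.8862 / 75.91884 = 1.4342.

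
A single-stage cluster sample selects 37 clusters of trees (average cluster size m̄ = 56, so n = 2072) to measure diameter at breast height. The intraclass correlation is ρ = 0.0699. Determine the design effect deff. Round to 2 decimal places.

deff = 1 + (56 − 1)·0.0699 = 1 + 3.8445 = 4.8445.

4.84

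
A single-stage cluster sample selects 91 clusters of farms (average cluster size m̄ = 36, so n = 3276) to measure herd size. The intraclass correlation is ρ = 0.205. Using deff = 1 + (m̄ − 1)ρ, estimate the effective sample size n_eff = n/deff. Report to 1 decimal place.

deff = 1 + (36 − 1)·0.205 = 1 + 7.175 = 8.175.
n_eff = 3276 / 8.175 = 400.7.

400.7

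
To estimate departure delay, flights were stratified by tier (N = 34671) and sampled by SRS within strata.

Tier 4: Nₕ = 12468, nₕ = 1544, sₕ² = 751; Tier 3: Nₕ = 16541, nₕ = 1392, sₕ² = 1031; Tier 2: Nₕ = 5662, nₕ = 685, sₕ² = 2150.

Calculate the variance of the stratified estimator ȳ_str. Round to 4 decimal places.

0.2831

Var(ȳ_str) = Σₕ Wₕ²(1 − fₕ)sₕ²/nₕ with Wₕ = Nₕ/N, N = 34671.
Tier 4: Wₕ = 0.35960890; term = 0.35960890²·(1 − 0.12383702)·751/1544 = 0.055111013.
Tier 3: Wₕ = 0.47708460; term = 0.47708460²·(1 − 0.08415453)·1031/1392 = 0.15439471.
Tier 2: Wₕ = 0.16330651; term = 0.16330651²·(1 − 0.12098199)·2150/685 = 0.073578793.
Sum = 0.28308452.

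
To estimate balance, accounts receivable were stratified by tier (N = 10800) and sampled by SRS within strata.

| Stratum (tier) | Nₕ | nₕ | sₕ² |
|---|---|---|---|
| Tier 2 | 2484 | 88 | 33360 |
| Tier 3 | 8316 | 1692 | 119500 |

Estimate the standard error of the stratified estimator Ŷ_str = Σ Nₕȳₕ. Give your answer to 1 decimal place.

Var(Ŷ_str) = Σₕ Nₕ²(1 − fₕ)sₕ²/nₕ.
Tier 2: 2484²·(1 − 88/2484)·33360/88 = 2.2562217 × 10^9.
Tier 3: 8316²·(1 − 1692/8316)·119500/1692 = 3.8904725 × 10^9.
Sum = 6.1466942 × 10^9.
SE = √(6.1466942 × 10^9) = 78400.9.

78400.9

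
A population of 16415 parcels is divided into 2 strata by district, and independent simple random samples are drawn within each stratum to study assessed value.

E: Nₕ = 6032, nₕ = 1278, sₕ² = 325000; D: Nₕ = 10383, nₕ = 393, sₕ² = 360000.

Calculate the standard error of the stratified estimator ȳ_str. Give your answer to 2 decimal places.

Var(ȳ_str) = Σₕ Wₕ²(1 − fₕ)sₕ²/nₕ with Wₕ = Nₕ/N, N = 16415.
E: Wₕ = 0.36746878; term = 0.36746878²·(1 − 0.21187003)·325000/1278 = 27.063954.
D: Wₕ = 0.63253122; term = 0.63253122²·(1 − 0.03785033)·360000/393 = 352.62778.
Sum = 379.69173.
SE = √(379.69173) = 19.49.

19.49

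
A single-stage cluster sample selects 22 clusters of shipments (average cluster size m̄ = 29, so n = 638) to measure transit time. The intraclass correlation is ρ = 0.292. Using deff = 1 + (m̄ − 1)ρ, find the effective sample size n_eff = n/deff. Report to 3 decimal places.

deff = 1 + (29 − 1)·0.292 = 1 + 8.176 = 9.176.
n_eff = 638 / 9.176 = 69.529.

69.529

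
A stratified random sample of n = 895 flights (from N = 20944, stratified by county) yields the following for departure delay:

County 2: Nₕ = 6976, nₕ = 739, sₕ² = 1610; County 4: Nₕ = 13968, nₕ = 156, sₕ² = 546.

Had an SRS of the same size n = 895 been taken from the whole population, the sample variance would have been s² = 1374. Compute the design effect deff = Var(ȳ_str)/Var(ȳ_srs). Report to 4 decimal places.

1.1945

Var(ȳ_str) = Σ Wₕ²(1−fₕ)sₕ²/nₕ with Wₕ = Nₕ/20944:
  County 2: (6976/20944)²·(1−739/6976)·1610/739 = 0.21609484
  County 4: (13968/20944)²·(1−156/13968)·546/156 = 1.5393578
  → Var(ȳ_str) = 1.7554526.
Var(ȳ_srs) = (1 − 895/20944)·1374/895 = 1.469592.
deff = 1.7554526 / 1.469592 = 1.1945.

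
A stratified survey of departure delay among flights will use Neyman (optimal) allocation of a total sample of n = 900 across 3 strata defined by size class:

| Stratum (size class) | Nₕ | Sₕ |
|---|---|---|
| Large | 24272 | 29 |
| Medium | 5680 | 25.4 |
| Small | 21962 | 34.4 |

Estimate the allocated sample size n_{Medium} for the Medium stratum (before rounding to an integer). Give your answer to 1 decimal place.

81.0

Neyman allocation: nₕ = n·NₕSₕ / Σⱼ NⱼSⱼ.
Σ NⱼSⱼ = 24272·29 + 5680·25.4 + 21962·34.4 = 1.6036528 × 10^6.
n_{Medium} = 900·5680·25.4 / (1.6036528 × 10^6) = 81.0.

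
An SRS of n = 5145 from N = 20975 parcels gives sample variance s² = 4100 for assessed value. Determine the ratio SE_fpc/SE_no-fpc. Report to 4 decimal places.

f = n/N = 5145/20975 = 0.24529201.
SE_no-fpc = √(s²/n) = 0.89268706; SE_fpc = √((1−f)s²/n) = 0.77551234.
Ratio = √(1−f) = 0.86873931.

0.8687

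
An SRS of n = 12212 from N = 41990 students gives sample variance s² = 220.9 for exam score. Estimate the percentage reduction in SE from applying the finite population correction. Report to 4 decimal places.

15.7878

f = n/N = 12212/41990 = 0.29083115.
SE_no-fpc = √(s²/n) = 0.13449448; SE_fpc = √((1−f)s²/n) = 0.11326071.
Ratio = √(1−f) = 0.84212164. Reduction = 100·(1 − 0.84212164) = 15.7878%.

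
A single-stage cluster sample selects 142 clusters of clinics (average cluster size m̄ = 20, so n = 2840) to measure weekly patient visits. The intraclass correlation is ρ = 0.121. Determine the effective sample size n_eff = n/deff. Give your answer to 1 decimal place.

deff = 1 + (20 − 1)·0.121 = 1 + 2.299 = 3.299.
n_eff = 2840 / 3.299 = 860.9.

860.9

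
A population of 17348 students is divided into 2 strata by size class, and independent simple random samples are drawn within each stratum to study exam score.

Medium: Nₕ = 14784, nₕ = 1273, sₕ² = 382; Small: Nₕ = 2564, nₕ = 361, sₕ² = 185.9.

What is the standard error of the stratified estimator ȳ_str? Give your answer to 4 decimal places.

0.4570

Var(ȳ_str) = Σₕ Wₕ²(1 − fₕ)sₕ²/nₕ with Wₕ = Nₕ/N, N = 17348.
Medium: Wₕ = 0.85220198; term = 0.85220198²·(1 − 0.08610660)·382/1273 = 0.19916617.
Small: Wₕ = 0.14779802; term = 0.14779802²·(1 − 0.14079563)·185.9/361 = 0.0096650895.
Sum = 0.20883126.
SE = √(0.20883126) = 0.4570.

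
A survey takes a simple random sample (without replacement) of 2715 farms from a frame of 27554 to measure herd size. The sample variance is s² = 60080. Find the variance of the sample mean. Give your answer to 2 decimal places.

19.95

Under SRS without replacement, Var(ȳ) = (1 − f)·s²/n with f = n/N = 2715/27554 = 0.09853379.
Var(ȳ) = (1 − 0.09853379)·60080/2715 = 0.90146621·22.128913 = 19.948468.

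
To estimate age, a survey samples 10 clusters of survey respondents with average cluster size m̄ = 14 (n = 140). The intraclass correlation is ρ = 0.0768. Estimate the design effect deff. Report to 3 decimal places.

deff = 1 + (14 − 1)·0.0768 = 1 + 0.9984 = 1.9984.

1.998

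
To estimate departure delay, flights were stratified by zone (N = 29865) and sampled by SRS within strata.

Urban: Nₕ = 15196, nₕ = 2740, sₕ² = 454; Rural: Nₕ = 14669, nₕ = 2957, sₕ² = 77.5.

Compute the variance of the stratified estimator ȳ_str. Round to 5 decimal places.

Var(ȳ_str) = Σₕ Wₕ²(1 − fₕ)sₕ²/nₕ with Wₕ = Nₕ/N, N = 29865.
Urban: Wₕ = 0.50882304; term = 0.50882304²·(1 − 0.18031061)·454/2740 = 0.035163179.
Rural: Wₕ = 0.49117696; term = 0.49117696²·(1 − 0.20158157)·77.5/2957 = 0.0050484367.
Sum = 0.040211616.

0.04021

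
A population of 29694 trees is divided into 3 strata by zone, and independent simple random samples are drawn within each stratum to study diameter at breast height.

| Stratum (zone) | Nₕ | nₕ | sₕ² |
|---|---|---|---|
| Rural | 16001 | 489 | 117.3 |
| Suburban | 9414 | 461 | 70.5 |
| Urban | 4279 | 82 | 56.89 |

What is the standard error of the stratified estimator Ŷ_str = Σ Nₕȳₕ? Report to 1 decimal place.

Var(Ŷ_str) = Σₕ Nₕ²(1 − fₕ)sₕ²/nₕ.
Rural: 16001²·(1 − 489/16001)·117.3/489 = 5.9539348 × 10^7.
Suburban: 9414²·(1 − 461/9414)·70.5/461 = 1.2889349 × 10^7.
Urban: 4279²·(1 − 82/4279)·56.89/82 = 1.2459578 × 10^7.
Sum = 8.4888275 × 10^7.
SE = √(8.4888275 × 10^7) = 9213.5.

9213.5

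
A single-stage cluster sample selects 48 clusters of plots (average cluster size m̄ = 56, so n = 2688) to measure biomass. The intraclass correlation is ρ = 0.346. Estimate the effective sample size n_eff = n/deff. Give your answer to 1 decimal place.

deff = 1 + (56 − 1)·0.346 = 1 + 19.03 = 20.03.
n_eff = 2688 / 20.03 = 134.2.

134.2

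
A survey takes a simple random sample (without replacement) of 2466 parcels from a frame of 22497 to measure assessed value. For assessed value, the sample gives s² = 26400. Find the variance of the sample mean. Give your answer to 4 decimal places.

9.5321

Under SRS without replacement, Var(ȳ) = (1 − f)·s²/n with f = n/N = 2466/22497 = 0.10961462.
Var(ȳ) = (1 − 0.10961462)·26400/2466 = 0.89038538·10.705596 = 9.5321063.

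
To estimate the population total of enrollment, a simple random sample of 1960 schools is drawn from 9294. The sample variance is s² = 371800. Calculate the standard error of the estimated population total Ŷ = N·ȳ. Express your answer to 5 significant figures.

Var(Ŷ) = N²·Var(ȳ) = N²·(1 − n/N)·s²/n.
f = 1960/9294 = 0.21088875; Var(ȳ) = 0.78911125·371800/1960 = 149.68957.
Var(Ŷ) = 9294² · 149.68957 = 1.2929951 × 10^10.
SE(Ŷ) = √(1.2929951 × 10^10) = 113710.

113710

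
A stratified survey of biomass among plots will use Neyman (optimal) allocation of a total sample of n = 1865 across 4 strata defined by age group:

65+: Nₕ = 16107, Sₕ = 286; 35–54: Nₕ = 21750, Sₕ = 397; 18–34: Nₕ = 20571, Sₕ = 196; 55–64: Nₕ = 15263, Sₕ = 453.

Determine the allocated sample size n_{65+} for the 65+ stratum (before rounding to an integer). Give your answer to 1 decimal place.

355.2

Neyman allocation: nₕ = n·NₕSₕ / Σⱼ NⱼSⱼ.
Σ NⱼSⱼ = 16107·286 + 21750·397 + 20571·196 + 15263·453 = 2.4187407 × 10^7.
n_{65+} = 1865·16107·286 / (2.4187407 × 10^7) = 355.2.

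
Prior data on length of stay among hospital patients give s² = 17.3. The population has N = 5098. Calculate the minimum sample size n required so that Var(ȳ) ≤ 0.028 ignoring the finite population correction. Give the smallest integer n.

Without fpc, n₀ = s²/D = 17.3/0.028 = 617.8571.
Rounding up, n = 618.

618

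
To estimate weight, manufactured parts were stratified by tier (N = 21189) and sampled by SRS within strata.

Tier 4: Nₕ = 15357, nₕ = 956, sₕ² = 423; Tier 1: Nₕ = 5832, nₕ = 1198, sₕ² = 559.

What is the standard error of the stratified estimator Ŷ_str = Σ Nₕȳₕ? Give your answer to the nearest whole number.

Var(Ŷ_str) = Σₕ Nₕ²(1 − fₕ)sₕ²/nₕ.
Tier 4: 15357²·(1 − 956/15357)·423/956 = 9.7854659 × 10^7.
Tier 1: 5832²·(1 − 1198/5832)·559/1198 = 1.261039 × 10^7.
Sum = 1.1046505 × 10^8.
SE = √(1.1046505 × 10^8) = 10510.

10510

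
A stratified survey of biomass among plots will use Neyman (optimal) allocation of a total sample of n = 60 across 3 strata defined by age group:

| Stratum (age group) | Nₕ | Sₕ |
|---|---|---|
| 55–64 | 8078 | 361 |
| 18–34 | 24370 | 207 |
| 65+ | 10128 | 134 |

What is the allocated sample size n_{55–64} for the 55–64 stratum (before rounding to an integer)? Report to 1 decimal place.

18.8

Neyman allocation: nₕ = n·NₕSₕ / Σⱼ NⱼSⱼ.
Σ NⱼSⱼ = 8078·361 + 24370·207 + 10128·134 = 9.3179 × 10^6.
n_{55–64} = 60·8078·361 / (9.3179 × 10^6) = 18.8.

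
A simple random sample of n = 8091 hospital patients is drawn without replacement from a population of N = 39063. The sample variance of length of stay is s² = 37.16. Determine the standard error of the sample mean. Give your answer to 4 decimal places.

0.0603

Under SRS without replacement, Var(ȳ) = (1 − f)·s²/n with f = n/N = 8091/39063 = 0.20712695.
Var(ȳ) = (1 − 0.20712695)·37.16/8091 = 0.79287305·0.0045927574 = 0.0036414736.
SE(ȳ) = √(0.0036414736) = 0.0603.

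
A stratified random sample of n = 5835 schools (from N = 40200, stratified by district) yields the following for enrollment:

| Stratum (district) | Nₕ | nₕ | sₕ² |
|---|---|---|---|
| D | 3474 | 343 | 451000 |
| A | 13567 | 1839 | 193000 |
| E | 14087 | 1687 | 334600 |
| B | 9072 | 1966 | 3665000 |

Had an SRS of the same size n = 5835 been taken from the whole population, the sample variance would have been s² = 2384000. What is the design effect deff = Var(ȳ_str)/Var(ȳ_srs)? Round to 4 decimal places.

0.3292

Var(ȳ_str) = Σ Wₕ²(1−fₕ)sₕ²/nₕ with Wₕ = Nₕ/40200:
  D: (3474/40200)²·(1−343/3474)·451000/343 = 8.8499985
  A: (13567/40200)²·(1−1839/13567)·193000/1839 = 10.333115
  E: (14087/40200)²·(1−1687/14087)·334600/1687 = 21.438725
  B: (9072/40200)²·(1−1966/9072)·3665000/1966 = 74.364661
  → Var(ȳ_str) = 114.9865.
Var(ȳ_srs) = (1 − 5835/40200)·2384000/5835 = 349.2655.
deff = 114.9865 / 349.2655 = 0.3292.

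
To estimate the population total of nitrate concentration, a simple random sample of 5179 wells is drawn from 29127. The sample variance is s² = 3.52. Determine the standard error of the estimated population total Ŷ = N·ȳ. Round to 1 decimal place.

Var(Ŷ) = N²·Var(ȳ) = N²·(1 − n/N)·s²/n.
f = 5179/29127 = 0.17780753; Var(ȳ) = 0.82219247·3.52/5179 = 5.5881782 × 10^-4.
Var(Ŷ) = 29127² · (5.5881782 × 10^-4) = 474091.05.
SE(Ŷ) = √(474091.05) = 688.5.

688.5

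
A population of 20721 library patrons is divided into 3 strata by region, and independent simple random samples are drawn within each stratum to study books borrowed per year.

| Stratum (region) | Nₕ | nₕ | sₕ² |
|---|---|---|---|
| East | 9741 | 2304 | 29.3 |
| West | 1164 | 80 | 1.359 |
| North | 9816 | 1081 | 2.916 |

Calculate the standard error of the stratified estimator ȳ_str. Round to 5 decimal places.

Var(ȳ_str) = Σₕ Wₕ²(1 − fₕ)sₕ²/nₕ with Wₕ = Nₕ/N, N = 20721.
East: Wₕ = 0.47010279; term = 0.47010279²·(1 − 0.23652602)·29.3/2304 = 0.0021456805.
West: Wₕ = 0.05617490; term = 0.05617490²·(1 − 0.06872852)·1.359/80 = 4.9921809 × 10^-5.
North: Wₕ = 0.47372231; term = 0.47372231²·(1 − 0.11012632)·2.916/1081 = 5.386887 × 10^-4.
Sum = 0.002734291.
SE = √(0.002734291) = 0.05229.

0.05229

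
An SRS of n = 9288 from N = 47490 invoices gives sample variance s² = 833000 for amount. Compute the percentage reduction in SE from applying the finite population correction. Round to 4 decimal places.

f = n/N = 9288/47490 = 0.19557802.
SE_no-fpc = √(s²/n) = 9.470249; SE_fpc = √((1−f)s²/n) = 8.4938261.
Ratio = √(1−f) = 0.89689575. Reduction = 100·(1 − 0.89689575) = 10.3104%.

10.3104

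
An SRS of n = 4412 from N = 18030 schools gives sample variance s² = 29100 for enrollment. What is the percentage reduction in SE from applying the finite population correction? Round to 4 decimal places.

13.0922

f = n/N = 4412/18030 = 0.24470327.
SE_no-fpc = √(s²/n) = 2.5681994; SE_fpc = √((1−f)s²/n) = 2.2319658.
Ratio = √(1−f) = 0.86907809. Reduction = 100·(1 − 0.86907809) = 13.0922%.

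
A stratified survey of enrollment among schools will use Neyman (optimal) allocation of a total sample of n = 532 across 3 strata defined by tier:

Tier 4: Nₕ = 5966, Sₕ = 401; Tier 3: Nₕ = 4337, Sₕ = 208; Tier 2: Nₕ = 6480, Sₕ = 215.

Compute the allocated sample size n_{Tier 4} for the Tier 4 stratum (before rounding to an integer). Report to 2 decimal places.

271.51

Neyman allocation: nₕ = n·NₕSₕ / Σⱼ NⱼSⱼ.
Σ NⱼSⱼ = 5966·401 + 4337·208 + 6480·215 = 4.687662 × 10^6.
n_{Tier 4} = 532·5966·401 / (4.687662 × 10^6) = 271.51.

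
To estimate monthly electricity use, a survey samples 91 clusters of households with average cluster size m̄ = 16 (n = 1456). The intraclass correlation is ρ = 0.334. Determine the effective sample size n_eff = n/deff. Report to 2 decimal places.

deff = 1 + (16 − 1)·0.334 = 1 + 5.01 = 6.01.
n_eff = 1456 / 6.01 = 242.26.

242.26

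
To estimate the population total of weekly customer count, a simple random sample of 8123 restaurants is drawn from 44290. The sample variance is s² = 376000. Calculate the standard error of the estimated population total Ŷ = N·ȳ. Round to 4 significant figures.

272300

Var(Ŷ) = N²·Var(ȳ) = N²·(1 − n/N)·s²/n.
f = 8123/44290 = 0.18340483; Var(ȳ) = 0.81659517·376000/8123 = 37.798816.
Var(Ŷ) = 44290² · 37.798816 = 7.4146312 × 10^10.
SE(Ŷ) = √(7.4146312 × 10^10) = 272300.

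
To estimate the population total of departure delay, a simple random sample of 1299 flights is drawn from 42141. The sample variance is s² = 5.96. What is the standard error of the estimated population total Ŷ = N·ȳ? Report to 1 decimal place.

2810.1

Var(Ŷ) = N²·Var(ȳ) = N²·(1 − n/N)·s²/n.
f = 1299/42141 = 0.03082509; Var(ȳ) = 0.96917491·5.96/1299 = 0.0044467148.
Var(Ŷ) = 42141² · 0.0044467148 = 7.8967602 × 10^6.
SE(Ŷ) = √(7.8967602 × 10^6) = 2810.1.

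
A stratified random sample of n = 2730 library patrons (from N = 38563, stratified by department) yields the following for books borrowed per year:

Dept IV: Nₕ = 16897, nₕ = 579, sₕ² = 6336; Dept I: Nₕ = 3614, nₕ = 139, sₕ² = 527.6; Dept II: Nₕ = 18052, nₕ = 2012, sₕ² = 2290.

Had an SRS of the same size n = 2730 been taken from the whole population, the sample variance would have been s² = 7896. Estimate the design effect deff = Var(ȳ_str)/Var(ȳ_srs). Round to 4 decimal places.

Var(ȳ_str) = Σ Wₕ²(1−fₕ)sₕ²/nₕ with Wₕ = Nₕ/38563:
  Dept IV: (16897/38563)²·(1−579/16897)·6336/579 = 2.0289508
  Dept I: (3614/38563)²·(1−139/3614)·527.6/139 = 0.032054671
  Dept II: (18052/38563)²·(1−2012/18052)·2290/2012 = 0.22161317
  → Var(ȳ_str) = 2.2826186.
Var(ȳ_srs) = (1 − 2730/38563)·7896/2730 = 2.6875518.
deff = 2.2826186 / 2.6875518 = 0.8493.

0.8493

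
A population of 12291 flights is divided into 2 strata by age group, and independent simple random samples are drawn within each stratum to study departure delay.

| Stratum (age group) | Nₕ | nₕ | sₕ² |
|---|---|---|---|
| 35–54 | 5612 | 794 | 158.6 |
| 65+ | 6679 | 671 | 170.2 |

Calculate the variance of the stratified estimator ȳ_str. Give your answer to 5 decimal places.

0.10313

Var(ȳ_str) = Σₕ Wₕ²(1 − fₕ)sₕ²/nₕ with Wₕ = Nₕ/N, N = 12291.
35–54: Wₕ = 0.45659426; term = 0.45659426²·(1 − 0.14148254)·158.6/794 = 0.035751371.
65+: Wₕ = 0.54340574; term = 0.54340574²·(1 − 0.10046414)·170.2/671 = 0.067375805.
Sum = 0.10312718.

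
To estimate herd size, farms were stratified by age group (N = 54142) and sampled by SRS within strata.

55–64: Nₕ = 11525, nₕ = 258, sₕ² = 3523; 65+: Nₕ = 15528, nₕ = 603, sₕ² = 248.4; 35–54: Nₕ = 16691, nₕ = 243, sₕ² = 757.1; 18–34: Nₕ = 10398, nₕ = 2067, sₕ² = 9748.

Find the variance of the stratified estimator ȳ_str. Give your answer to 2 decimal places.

Var(ȳ_str) = Σₕ Wₕ²(1 − fₕ)sₕ²/nₕ with Wₕ = Nₕ/N, N = 54142.
55–64: Wₕ = 0.21286617; term = 0.21286617²·(1 − 0.02238612)·3523/258 = 0.60488606.
65+: Wₕ = 0.28680137; term = 0.28680137²·(1 − 0.03883308)·248.4/603 = 0.032568335.
35–54: Wₕ = 0.30828193; term = 0.30828193²·(1 − 0.01455874)·757.1/243 = 0.29179231.
18–34: Wₕ = 0.19205053; term = 0.19205053²·(1 − 0.19878823)·9748/2067 = 0.1393649.
Sum = 1.0686116.

1.07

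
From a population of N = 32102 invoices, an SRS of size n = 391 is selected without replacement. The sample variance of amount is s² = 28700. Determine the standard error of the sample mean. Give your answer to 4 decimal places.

8.5151

Under SRS without replacement, Var(ȳ) = (1 − f)·s²/n with f = n/N = 391/32102 = 0.01217993.
Var(ȳ) = (1 − 0.01217993)·28700/391 = 0.98782007·73.401535 = 72.507509.
SE(ȳ) = √(72.507509) = 8.5151.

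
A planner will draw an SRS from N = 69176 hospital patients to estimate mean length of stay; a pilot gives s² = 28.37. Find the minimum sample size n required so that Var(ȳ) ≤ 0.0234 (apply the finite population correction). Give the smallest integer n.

1192

Without fpc, n₀ = s²/D = 28.37/0.0234 = 1212.3932.
With fpc, (1 − n/N)·s²/n ≤ D requires n ≥ n₀/(1 + n₀/N) = 1212.3932/(1 + 1212.3932/69176) = 1191.5105.
Rounding up, n = 1192.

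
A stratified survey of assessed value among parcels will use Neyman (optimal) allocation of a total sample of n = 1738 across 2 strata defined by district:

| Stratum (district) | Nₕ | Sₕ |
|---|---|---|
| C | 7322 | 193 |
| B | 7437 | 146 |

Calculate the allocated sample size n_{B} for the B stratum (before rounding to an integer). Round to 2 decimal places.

755.17

Neyman allocation: nₕ = n·NₕSₕ / Σⱼ NⱼSⱼ.
Σ NⱼSⱼ = 7322·193 + 7437·146 = 2.498948 × 10^6.
n_{B} = 1738·7437·146 / (2.498948 × 10^6) = 755.17.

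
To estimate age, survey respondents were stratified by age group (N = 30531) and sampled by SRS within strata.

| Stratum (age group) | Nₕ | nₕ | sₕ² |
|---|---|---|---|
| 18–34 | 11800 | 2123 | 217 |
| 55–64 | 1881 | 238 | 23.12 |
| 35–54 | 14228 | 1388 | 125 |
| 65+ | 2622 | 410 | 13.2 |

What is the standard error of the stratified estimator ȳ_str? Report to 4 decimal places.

Var(ȳ_str) = Σₕ Wₕ²(1 − fₕ)sₕ²/nₕ with Wₕ = Nₕ/N, N = 30531.
18–34: Wₕ = 0.38649242; term = 0.38649242²·(1 − 0.17991525)·217/2123 = 0.012521329.
55–64: Wₕ = 0.06160951; term = 0.06160951²·(1 − 0.12652844)·23.12/238 = 3.2207363 × 10^-4.
35–54: Wₕ = 0.46601815; term = 0.46601815²·(1 − 0.09755412)·125/1388 = 0.017650108.
65+: Wₕ = 0.08587993; term = 0.08587993²·(1 − 0.15636918)·13.2/410 = 2.003207 × 10^-4.
Sum = 0.030693831.
SE = √(0.030693831) = 0.1752.

0.1752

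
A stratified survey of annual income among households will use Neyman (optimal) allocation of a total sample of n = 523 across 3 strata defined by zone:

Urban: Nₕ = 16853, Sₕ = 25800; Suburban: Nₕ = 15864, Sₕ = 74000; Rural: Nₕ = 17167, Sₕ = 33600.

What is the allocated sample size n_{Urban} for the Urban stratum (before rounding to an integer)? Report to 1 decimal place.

Neyman allocation: nₕ = n·NₕSₕ / Σⱼ NⱼSⱼ.
Σ NⱼSⱼ = 16853·25800 + 15864·74000 + 17167·33600 = 2.1855546 × 10^9.
n_{Urban} = 523·16853·25800 / (2.1855546 × 10^9) = 104.0.

104.0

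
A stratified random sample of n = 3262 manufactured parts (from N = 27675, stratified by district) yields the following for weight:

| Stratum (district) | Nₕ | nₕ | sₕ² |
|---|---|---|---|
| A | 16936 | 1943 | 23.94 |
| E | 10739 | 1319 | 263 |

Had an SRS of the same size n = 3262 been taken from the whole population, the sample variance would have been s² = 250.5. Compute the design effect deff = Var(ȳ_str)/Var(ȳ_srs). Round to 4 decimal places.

0.4491

Var(ȳ_str) = Σ Wₕ²(1−fₕ)sₕ²/nₕ with Wₕ = Nₕ/27675:
  A: (16936/27675)²·(1−1943/16936)·23.94/1943 = 0.004084844
  E: (10739/27675)²·(1−1319/10739)·263/1319 = 0.026336038
  → Var(ȳ_str) = 0.030420882.
Var(ȳ_srs) = (1 − 3262/27675)·250.5/3262 = 0.067741888.
deff = 0.030420882 / 0.067741888 = 0.4491.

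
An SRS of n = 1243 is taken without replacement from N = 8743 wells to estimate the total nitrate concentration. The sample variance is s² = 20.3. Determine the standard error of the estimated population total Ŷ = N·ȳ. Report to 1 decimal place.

Var(Ŷ) = N²·Var(ȳ) = N²·(1 − n/N)·s²/n.
f = 1243/8743 = 0.14217088; Var(ȳ) = 0.85782912·20.3/1243 = 0.014009599.
Var(Ŷ) = 8743² · 0.014009599 = 1.0708944 × 10^6.
SE(Ŷ) = √(1.0708944 × 10^6) = 1034.8.

1034.8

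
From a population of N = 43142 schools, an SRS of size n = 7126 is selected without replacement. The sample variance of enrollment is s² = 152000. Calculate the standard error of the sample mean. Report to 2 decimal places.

4.22

Under SRS without replacement, Var(ȳ) = (1 − f)·s²/n with f = n/N = 7126/43142 = 0.16517547.
Var(ȳ) = (1 − 0.16517547)·152000/7126 = 0.83482453·21.33034 = 17.807091.
SE(ȳ) = √(17.807091) = 4.22.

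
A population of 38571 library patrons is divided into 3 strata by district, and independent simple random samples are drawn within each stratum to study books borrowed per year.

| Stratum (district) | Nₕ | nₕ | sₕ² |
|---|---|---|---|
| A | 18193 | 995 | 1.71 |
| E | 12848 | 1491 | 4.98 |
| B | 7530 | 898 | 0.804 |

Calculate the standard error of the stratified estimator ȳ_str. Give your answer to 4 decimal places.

0.0268

Var(ȳ_str) = Σₕ Wₕ²(1 − fₕ)sₕ²/nₕ with Wₕ = Nₕ/N, N = 38571.
A: Wₕ = 0.47167561; term = 0.47167561²·(1 − 0.05469136)·1.71/995 = 3.6143774 × 10^-4.
E: Wₕ = 0.33310000; term = 0.33310000²·(1 − 0.11604919)·4.98/1491 = 3.2758881 × 10^-4.
B: Wₕ = 0.19522439; term = 0.19522439²·(1 − 0.11925631)·0.804/898 = 3.0053663 × 10^-5.
Sum = 7.1908021 × 10^-4.
SE = √(7.1908021 × 10^-4) = 0.0268.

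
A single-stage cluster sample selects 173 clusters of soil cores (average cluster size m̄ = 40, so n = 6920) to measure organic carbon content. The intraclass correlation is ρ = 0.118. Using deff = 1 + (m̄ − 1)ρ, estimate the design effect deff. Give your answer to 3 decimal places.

5.602

deff = 1 + (40 − 1)·0.118 = 1 + 4.602 = 5.602.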